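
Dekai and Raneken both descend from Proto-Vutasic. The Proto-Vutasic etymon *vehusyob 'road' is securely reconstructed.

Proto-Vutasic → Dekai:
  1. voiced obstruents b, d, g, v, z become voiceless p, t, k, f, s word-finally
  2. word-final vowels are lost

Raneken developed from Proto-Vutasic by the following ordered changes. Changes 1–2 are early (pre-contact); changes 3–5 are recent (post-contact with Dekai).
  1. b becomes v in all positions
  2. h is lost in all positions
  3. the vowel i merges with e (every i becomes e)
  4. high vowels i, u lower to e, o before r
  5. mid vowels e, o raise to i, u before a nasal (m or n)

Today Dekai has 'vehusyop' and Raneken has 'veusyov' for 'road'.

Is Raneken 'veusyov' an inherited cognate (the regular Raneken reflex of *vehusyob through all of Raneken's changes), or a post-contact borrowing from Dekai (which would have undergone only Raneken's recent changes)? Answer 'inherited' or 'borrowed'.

inherited

If inherited, *vehusyob would pass through all of Raneken's changes:
Raneken: start from *vehusyob.
  rule 1 (unconditioned shift): vehusyob → vehusyov
  rule 2 (h-loss): vehusyov → veusyov
  rule 3: no change — veusyov
  rule 4: no change — veusyov
  rule 5: no change — veusyov
  ⇒ Raneken veusyov
If borrowed from Dekai 'vehusyop' after the early changes, it would undergo only the recent ones:
  rule 3 (vowel merger): no change (vehusyop)
  rule 4 (pre-rhotic lowering): no change (vehusyop)
  rule 5 (pre-nasal raising): no change (vehusyop)
  ⇒ as a loan: vehusyop
Raneken 'veusyov' matches the inherited outcome exactly, so it is an inherited cognate, not a loan.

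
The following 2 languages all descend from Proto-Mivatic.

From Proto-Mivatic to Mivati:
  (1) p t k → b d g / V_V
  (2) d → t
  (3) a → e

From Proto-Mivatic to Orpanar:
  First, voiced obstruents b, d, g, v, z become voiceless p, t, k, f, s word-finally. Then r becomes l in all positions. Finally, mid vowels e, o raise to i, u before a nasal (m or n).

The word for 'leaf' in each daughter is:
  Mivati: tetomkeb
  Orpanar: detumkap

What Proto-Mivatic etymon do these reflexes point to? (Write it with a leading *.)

*detomkab

Position 7: Mivati has e, Orpanar has a. Orpanar preserves a here (none of its changes turn any other segment into a), so the proto-segment is *a.
Position 4: Mivati has o, Orpanar has u. Mivati preserves o here (none of its changes turn any other segment into o), so the proto-segment is *o.
Position 8: Mivati has b, Orpanar has p. Taking the neighbouring segments as reconstructed: Mivati b can only go back to *b; Orpanar p could go back to *p or *b — the one source consistent with every daughter is *b.
Continuing position by position gives *detomkab; check it forward:
Mivati: *detomkab
  detomkab → dedomkab   [intervocalic voicing]
  dedomkab → tetomkab   [unconditioned shift]
  tetomkab → tetomkeb   [vowel merger]
  giving Mivati tetomkeb.
Orpanar: *detomkab > detomkap > detumkap  (by final devoicing, pre-nasal raising)
No other proto-form is consistent with every reflex, so the reconstruction is *detomkab.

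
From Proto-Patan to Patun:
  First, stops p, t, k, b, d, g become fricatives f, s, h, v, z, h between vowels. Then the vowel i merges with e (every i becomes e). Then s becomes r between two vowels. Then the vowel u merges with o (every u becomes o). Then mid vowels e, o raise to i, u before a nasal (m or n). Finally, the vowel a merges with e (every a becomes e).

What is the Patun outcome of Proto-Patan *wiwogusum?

wewohorum

Patun: start from *wiwogusum.
  rule 1 (intervocalic lenition): wiwogusum → wiwohusum
  rule 2 (vowel merger): wiwohusum → wewohusum
  rule 3 (rhotacism): wewohusum → wewohurum
  rule 4 (vowel merger): wewohurum → wewohorom
  rule 5 (pre-nasal raising): wewohorom → wewohorum
  rule 6: no change — wewohorum
  ⇒ Patun wewohorum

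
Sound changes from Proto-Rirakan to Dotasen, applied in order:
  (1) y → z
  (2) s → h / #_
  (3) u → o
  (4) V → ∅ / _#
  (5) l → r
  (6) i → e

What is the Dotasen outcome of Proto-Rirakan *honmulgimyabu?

honmorgemzab

Dotasen: *honmulgimyabu > honmulgimzabu > honmolgimzabo > honmolgimzab > honmorgimzab > honmorgemzab  (by unconditioned shift, vowel merger, apocope, unconditioned shift, vowel merger)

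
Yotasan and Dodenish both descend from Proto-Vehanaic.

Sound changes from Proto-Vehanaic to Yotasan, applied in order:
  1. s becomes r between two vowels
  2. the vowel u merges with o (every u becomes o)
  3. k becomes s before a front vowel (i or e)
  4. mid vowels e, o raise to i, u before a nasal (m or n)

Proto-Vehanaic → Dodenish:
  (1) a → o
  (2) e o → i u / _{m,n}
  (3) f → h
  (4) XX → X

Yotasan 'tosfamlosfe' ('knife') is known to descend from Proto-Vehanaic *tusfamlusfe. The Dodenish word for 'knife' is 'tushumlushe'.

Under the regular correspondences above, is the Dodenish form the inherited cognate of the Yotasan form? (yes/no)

Derive the expected Dodenish reflex of *tusfamlusfe:
Dodenish: *tusfamlusfe
  tusfamlusfe → tusfomlusfe   [vowel merger]
  tusfomlusfe → tusfumlusfe   [pre-nasal raising]
  tusfumlusfe → tushumlushe   [unconditioned shift]
  tushumlushe (rule 4 does not apply)
  giving Dodenish tushumlushe.
Dodenish 'tushumlushe' matches the regular reflex exactly, so the pair is cognate.

yes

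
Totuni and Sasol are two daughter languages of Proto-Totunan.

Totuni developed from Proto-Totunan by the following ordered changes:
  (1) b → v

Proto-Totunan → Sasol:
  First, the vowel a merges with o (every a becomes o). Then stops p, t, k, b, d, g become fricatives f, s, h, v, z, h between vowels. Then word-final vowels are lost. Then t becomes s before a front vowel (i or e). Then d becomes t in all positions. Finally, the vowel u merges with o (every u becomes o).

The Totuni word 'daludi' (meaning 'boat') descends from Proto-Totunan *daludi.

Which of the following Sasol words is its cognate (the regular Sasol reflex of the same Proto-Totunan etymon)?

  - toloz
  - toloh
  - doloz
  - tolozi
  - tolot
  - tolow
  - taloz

toloz

Sasol: *daludi > doludi > doluzi > doluz > toluz > toloz  (by vowel merger, intervocalic lenition, apocope, unconditioned shift, vowel merger)
Only 'toloz' matches the regular Sasol development of *daludi.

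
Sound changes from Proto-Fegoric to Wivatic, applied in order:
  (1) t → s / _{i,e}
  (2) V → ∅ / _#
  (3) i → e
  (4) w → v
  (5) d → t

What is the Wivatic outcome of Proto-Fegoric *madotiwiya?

matosevey

Wivatic: *madotiwiya > madosiwiya > madosiwiy > madosewey > madosevey > matosevey  (by palatalisation, apocope, vowel merger, unconditioned shift, unconditioned shift)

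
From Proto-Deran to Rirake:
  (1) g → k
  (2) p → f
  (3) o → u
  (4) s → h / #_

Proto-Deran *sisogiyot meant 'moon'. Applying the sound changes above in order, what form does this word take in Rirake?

Rirake: *sisogiyot > sisokiyot > sisukiyut > hisukiyut  (by unconditioned shift, vowel merger, debuccalisation)

hisukiyut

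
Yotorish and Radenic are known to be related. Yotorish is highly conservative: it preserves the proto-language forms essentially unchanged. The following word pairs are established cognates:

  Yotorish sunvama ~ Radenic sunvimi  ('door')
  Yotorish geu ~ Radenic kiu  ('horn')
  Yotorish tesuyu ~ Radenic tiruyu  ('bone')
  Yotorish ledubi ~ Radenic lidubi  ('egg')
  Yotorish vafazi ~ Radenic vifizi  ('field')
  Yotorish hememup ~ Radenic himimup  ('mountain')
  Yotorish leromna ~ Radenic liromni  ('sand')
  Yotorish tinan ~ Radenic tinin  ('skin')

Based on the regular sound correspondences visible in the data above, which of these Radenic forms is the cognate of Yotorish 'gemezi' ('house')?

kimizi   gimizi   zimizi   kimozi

kimizi

geu ~ kiu — Yotorish g corresponds to Radenic k word-initially before a front vowel.
hememup ~ himimup — Yotorish e corresponds to Radenic i after a consonant, before a nasal.
tesuyu ~ tiruyu, ledubi ~ lidubi — Yotorish e corresponds to Radenic i after a consonant, before a consonant other than r, m, n, p, b, f, v.
Applying these to Yotorish 'gemezi':
  gemezi → kemezi   (g→k word-initially before a front vowel)
  kemezi → kimezi   (e→i after a consonant, before a nasal)
  kimezi → kimizi   (e→i after a consonant, before a consonant other than r, m, n, p, b, f, v)
So the Radenic cognate is 'kimizi'.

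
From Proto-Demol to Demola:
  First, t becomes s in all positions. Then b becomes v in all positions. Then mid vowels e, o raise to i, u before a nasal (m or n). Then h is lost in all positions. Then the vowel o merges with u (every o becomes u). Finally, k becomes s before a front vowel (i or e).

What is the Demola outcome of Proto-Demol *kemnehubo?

simneuvu

Demola: *kemnehubo > kemnehuvo > kimnehuvo > kimneuvo > kimneuvu > simneuvu  (by unconditioned shift, pre-nasal raising, h-loss, vowel merger, palatalisation)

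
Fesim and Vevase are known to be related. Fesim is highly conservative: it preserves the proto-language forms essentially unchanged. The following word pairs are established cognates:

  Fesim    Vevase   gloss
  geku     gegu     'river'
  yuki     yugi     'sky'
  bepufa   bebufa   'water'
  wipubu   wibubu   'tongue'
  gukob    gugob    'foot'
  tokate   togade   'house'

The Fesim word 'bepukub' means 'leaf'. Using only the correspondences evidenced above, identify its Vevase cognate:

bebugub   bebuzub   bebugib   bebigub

bepufa ~ bebufa, wipubu ~ wibubu — Fesim p corresponds to Vevase b between vowels (before a back vowel).
geku ~ gegu — Fesim k corresponds to Vevase g between vowels (before a back vowel).
Applying these to Fesim 'bepukub':
  bepukub → bebukub   (p→b between vowels (before a back vowel))
  bebukub → bebugub   (k→g between vowels (before a back vowel))
So the Vevase cognate is 'bebugub'.

bebugub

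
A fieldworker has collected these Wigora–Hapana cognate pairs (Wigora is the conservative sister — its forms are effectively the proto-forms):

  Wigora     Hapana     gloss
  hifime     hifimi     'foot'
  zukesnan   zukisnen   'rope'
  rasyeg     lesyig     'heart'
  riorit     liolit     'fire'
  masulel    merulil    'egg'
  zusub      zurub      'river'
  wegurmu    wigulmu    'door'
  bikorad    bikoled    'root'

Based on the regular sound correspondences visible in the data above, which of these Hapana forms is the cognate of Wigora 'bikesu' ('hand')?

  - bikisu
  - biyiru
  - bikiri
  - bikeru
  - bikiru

bikiru

zukesnan ~ zukisnen, rasyeg ~ lesyig — Wigora e corresponds to Hapana i after a consonant, before a consonant other than r, m, n, p, b, f, v.
masulel ~ merulil, zusub ~ zurub — Wigora s corresponds to Hapana r between vowels (before a back vowel).
Applying these to Wigora 'bikesu':
  bikesu → bikisu   (e→i after a consonant, before a consonant other than r, m, n, p, b, f, v)
  bikisu → bikiru   (s→r between vowels (before a back vowel))
So the Hapana cognate is 'bikiru'.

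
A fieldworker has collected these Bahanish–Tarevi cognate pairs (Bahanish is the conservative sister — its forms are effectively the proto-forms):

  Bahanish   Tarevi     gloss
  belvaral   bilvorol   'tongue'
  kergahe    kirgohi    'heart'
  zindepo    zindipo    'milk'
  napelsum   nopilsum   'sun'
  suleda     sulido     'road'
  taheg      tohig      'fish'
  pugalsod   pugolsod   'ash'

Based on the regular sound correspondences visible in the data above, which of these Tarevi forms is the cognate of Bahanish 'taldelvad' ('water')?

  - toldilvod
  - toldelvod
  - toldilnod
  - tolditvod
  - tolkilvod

belvaral ~ bilvorol, kergahe ~ kirgohi — Bahanish a corresponds to Tarevi o after a consonant, before a consonant other than r, m, n, p, b, f, v.
belvaral ~ bilvorol, napelsum ~ nopilsum — Bahanish e corresponds to Tarevi i after a consonant, before a consonant other than r, m, n, p, b, f, v.
Applying these to Bahanish 'taldelvad':
  taldelvad → toldelvad   (a→o after a consonant, before a consonant other than r, m, n, p, b, f, v)
  toldelvad → toldilvad   (e→i after a consonant, before a consonant other than r, m, n, p, b, f, v)
  toldilvad → toldilvod   (a→o after a consonant, before a consonant other than r, m, n, p, b, f, v)
So the Tarevi cognate is 'toldilvod'.

toldilvod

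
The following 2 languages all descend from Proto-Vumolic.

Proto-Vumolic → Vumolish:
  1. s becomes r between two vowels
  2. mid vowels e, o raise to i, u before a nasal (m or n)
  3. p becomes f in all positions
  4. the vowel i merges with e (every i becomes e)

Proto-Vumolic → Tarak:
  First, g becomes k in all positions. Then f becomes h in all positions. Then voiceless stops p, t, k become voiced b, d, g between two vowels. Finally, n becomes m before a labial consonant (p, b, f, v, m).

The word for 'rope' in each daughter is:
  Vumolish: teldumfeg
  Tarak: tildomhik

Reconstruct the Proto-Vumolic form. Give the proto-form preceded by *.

Position 8: Vumolish has e, Tarak has i. Tarak preserves i here (none of its changes turn any other segment into i), so the proto-segment is *i.
Position 5: Vumolish has u, Tarak has o. Tarak preserves o here (none of its changes turn any other segment into o), so the proto-segment is *o.
Verify the candidate proto-form against each daughter:
Vumolish: *tildomfig
  tildomfig (rule 1 does not apply)
  tildomfig → tildumfig   [pre-nasal raising]
  tildumfig (rule 3 does not apply)
  tildumfig → teldumfeg   [vowel merger]
  giving Vumolish teldumfeg.
Tarak: *tildomfig > tildomfik > tildomhik  (by unconditioned shift, unconditioned shift)
*tildomfig is the unique common source.

*tildomfig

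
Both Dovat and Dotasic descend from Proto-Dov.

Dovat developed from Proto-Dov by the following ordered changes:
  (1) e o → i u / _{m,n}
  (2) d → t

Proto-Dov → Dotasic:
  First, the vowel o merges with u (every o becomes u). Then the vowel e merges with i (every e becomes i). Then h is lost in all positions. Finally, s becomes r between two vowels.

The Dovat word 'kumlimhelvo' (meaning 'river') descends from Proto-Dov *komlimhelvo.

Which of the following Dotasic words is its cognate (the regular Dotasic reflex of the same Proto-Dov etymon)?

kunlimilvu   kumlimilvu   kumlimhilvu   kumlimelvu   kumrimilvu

kumlimilvu

Dotasic: *komlimhelvo > kumlimhelvu > kumlimhilvu > kumlimilvu  (by vowel merger, vowel merger, h-loss)
Among the options, 'kumlimilvu' alone shows every Dotasic change applied in order.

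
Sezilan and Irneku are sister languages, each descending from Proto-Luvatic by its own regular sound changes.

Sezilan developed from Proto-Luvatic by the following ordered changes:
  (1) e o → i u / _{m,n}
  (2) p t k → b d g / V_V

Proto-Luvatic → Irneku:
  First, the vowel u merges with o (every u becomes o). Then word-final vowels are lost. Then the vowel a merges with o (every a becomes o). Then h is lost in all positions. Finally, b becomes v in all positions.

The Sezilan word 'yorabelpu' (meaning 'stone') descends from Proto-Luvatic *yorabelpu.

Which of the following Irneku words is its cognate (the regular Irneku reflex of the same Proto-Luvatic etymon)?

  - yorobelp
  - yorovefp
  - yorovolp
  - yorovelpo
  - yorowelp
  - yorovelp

yorovelp

Irneku: *yorabelpu > yorabelpo > yorabelp > yorobelp > yorovelp  (by vowel merger, apocope, vowel merger, unconditioned shift)
Among the options, 'yorovelp' alone shows every Irneku change applied in order.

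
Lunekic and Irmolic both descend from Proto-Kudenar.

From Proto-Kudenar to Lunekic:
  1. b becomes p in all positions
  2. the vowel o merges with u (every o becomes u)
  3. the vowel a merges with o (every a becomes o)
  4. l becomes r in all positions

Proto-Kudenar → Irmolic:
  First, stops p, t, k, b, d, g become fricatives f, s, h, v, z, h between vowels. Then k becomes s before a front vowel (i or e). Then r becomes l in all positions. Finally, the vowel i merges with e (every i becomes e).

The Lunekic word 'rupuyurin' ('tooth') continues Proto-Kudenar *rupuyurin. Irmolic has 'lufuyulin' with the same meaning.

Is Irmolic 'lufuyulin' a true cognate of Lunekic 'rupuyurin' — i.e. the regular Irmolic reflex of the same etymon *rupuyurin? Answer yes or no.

Derive the expected Irmolic reflex of *rupuyurin:
Irmolic: *rupuyurin
  rupuyurin → rufuyurin   [intervocalic lenition]
  rufuyurin (rule 2 does not apply)
  rufuyurin → lufuyulin   [unconditioned shift]
  lufuyulin → lufuyulen   [vowel merger]
  giving Irmolic lufuyulen.
The regular Irmolic reflex would be 'lufuyulen', but the attested form is 'lufuyulin'. The correspondence is irregular, so they are not cognates (the Irmolic form has a different source).

no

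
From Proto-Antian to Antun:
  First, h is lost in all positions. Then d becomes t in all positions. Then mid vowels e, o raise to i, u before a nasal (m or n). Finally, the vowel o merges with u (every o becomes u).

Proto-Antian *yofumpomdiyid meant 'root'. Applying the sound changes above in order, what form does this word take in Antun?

yufumpumtiyit

Antun: *yofumpomdiyid > yofumpomtiyit > yofumpumtiyit > yufumpumtiyit  (by unconditioned shift, pre-nasal raising, vowel merger)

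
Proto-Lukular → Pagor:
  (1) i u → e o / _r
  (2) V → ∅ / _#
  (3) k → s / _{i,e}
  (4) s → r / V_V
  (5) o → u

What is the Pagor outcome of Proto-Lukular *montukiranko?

munturerank

Pagor: start from *montukiranko.
  rule 1 (pre-rhotic lowering): montukiranko → montukeranko
  rule 2 (apocope): montukeranko → montukerank
  rule 3 (palatalisation): montukerank → montuserank
  rule 4 (rhotacism): montuserank → monturerank
  rule 5 (vowel merger): monturerank → munturerank
  ⇒ Pagor munturerank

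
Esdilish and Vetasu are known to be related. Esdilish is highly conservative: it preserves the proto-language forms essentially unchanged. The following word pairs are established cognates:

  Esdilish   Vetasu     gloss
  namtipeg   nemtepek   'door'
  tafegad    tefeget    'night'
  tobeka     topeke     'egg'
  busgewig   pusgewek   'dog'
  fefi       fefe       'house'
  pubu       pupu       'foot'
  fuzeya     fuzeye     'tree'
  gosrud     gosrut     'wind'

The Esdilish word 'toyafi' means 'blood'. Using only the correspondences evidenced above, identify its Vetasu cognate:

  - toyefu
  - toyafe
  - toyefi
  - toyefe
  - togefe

toyefe

tafegad ~ tefeget — Esdilish a corresponds to Vetasu e after a consonant, before a labial obstruent.
fefi ~ fefe — Esdilish i corresponds to Vetasu e word-finally.
Applying these to Esdilish 'toyafi':
  toyafi → toyefi   (a→e after a consonant, before a labial obstruent)
  toyefi → toyefe   (i→e word-finally)
So the Vetasu cognate is 'toyefe'.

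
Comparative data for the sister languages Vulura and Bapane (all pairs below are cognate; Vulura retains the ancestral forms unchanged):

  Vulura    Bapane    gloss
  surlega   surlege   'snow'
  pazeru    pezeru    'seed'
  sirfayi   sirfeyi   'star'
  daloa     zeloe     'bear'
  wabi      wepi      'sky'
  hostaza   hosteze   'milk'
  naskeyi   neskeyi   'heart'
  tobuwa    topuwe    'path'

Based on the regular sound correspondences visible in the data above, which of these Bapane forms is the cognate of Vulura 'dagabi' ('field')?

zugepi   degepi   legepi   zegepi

zegepi

daloa ~ zeloe — Vulura d corresponds to Bapane z word-initially before a back vowel.
pazeru ~ pezeru, sirfayi ~ sirfeyi — Vulura a corresponds to Bapane e after a consonant, before a consonant other than r, m, n, p, b, f, v.
wabi ~ wepi — Vulura a corresponds to Bapane e after a consonant, before a labial obstruent.
wabi ~ wepi — Vulura b corresponds to Bapane p between vowels (before a front vowel).
Applying these to Vulura 'dagabi':
  dagabi → zagabi   (d→z word-initially before a back vowel)
  zagabi → zegabi   (a→e after a consonant, before a consonant other than r, m, n, p, b, f, v)
  zegabi → zegebi   (a→e after a consonant, before a labial obstruent)
  zegebi → zegepi   (b→p between vowels (before a front vowel))
So the Bapane cognate is 'zegepi'.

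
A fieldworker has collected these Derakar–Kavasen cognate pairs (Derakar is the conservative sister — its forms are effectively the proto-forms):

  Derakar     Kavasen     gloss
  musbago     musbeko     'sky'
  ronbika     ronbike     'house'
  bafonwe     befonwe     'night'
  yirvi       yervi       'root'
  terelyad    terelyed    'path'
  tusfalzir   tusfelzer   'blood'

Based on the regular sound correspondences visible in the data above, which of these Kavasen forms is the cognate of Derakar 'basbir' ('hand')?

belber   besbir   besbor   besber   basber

musbago ~ musbeko, terelyad ~ terelyed — Derakar a corresponds to Kavasen e after a consonant, before a consonant other than r, m, n, p, b, f, v.
yirvi ~ yervi, tusfalzir ~ tusfelzer — Derakar i corresponds to Kavasen e after a consonant, before r.
Applying these to Derakar 'basbir':
  basbir → besbir   (a→e after a consonant, before a consonant other than r, m, n, p, b, f, v)
  besbir → besber   (i→e after a consonant, before r)
So the Kavasen cognate is 'besber'.

besber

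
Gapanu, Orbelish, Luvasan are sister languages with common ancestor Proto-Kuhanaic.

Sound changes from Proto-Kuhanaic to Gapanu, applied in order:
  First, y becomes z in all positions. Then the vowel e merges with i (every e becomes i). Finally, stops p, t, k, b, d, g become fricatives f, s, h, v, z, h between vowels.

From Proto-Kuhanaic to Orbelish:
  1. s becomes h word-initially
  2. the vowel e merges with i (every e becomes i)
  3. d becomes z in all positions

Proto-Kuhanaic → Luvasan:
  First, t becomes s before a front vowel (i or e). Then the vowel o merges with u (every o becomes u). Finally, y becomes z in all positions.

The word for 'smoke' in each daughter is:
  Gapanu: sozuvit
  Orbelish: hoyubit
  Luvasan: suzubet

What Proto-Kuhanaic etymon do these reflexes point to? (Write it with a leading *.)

*soyubet

Position 6: Gapanu has i, Orbelish has i, Luvasan has e. Luvasan preserves e here (none of its changes turn any other segment into e), so the proto-segment is *e.
Position 3: Gapanu has z, Orbelish has y, Luvasan has z. Orbelish preserves y here (none of its changes turn any other segment into y), so the proto-segment is *y.
Position 2: Gapanu has o, Orbelish has o, Luvasan has u. Gapanu preserves o here (none of its changes turn any other segment into o), so the proto-segment is *o.
This points to *soyubet. Verify forward in each daughter:
Gapanu: start from *soyubet.
  rule 1 (unconditioned shift): soyubet → sozubet
  rule 2 (vowel merger): sozubet → sozubit
  rule 3 (intervocalic lenition): sozubit → sozuvit
  ⇒ Gapanu sozuvit
Orbelish: *soyubet
  soyubet → hoyubet   [debuccalisation]
  hoyubet → hoyubit   [vowel merger]
  hoyubit (rule 3 does not apply)
  giving Orbelish hoyubit.
Luvasan: *soyubet > suyubet > suzubet  (by vowel merger, unconditioned shift)
*soyubet is the unique common source.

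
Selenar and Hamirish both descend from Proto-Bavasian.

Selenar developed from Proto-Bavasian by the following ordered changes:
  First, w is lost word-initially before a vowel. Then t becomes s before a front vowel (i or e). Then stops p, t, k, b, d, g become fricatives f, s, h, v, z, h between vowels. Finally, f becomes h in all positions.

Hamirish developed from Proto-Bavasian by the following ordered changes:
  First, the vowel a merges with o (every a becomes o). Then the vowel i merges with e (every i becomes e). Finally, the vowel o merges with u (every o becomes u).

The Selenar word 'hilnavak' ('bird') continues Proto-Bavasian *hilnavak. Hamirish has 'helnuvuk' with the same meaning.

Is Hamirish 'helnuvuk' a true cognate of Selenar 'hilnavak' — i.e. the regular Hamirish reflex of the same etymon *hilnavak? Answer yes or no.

Derive the expected Hamirish reflex of *hilnavak:
Hamirish: *hilnavak > hilnovok > helnovok > helnuvuk  (by vowel merger, vowel merger, vowel merger)
Hamirish 'helnuvuk' matches the regular reflex exactly, so the pair is cognate.

yes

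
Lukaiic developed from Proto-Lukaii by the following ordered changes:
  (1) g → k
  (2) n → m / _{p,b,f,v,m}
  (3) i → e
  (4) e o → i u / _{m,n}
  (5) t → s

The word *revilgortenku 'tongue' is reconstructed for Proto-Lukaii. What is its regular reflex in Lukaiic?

Lukaiic: *revilgortenku
  revilgortenku → revilkortenku   [unconditioned shift]
  revilkortenku (rule 2 does not apply)
  revilkortenku → revelkortenku   [vowel merger]
  revelkortenku → revelkortinku   [pre-nasal raising]
  revelkortinku → revelkorsinku   [unconditioned shift]
  giving Lukaiic revelkorsinku.

revelkorsinku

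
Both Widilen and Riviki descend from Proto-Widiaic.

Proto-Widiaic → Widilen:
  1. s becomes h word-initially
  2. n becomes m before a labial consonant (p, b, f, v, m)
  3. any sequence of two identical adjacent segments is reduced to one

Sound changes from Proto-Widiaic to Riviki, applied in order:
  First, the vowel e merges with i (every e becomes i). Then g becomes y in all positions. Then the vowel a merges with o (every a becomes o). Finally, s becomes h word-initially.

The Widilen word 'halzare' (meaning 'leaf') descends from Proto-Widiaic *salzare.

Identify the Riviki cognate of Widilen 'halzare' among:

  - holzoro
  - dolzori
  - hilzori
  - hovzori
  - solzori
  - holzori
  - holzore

holzori

Riviki: *salzare
  salzare → salzari   [vowel merger]
  salzari (rule 2 does not apply)
  salzari → solzori   [vowel merger]
  solzori → holzori   [debuccalisation]
  giving Riviki holzori.
The other candidates each miss or misapply at least one Riviki change.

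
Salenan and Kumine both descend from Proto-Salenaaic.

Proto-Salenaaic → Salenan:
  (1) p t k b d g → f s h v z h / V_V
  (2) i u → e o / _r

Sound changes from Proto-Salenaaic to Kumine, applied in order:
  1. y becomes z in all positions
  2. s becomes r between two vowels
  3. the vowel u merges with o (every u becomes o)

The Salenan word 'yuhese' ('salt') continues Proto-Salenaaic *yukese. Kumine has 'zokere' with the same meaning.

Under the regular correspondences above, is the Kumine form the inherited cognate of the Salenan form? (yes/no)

yes

Derive the expected Kumine reflex of *yukese:
Kumine: start from *yukese.
  rule 1 (unconditioned shift): yukese → zukese
  rule 2 (rhotacism): zukese → zukere
  rule 3 (vowel merger): zukere → zokere
  ⇒ Kumine zokere
Kumine 'zokere' matches the regular reflex exactly, so the pair is cognate.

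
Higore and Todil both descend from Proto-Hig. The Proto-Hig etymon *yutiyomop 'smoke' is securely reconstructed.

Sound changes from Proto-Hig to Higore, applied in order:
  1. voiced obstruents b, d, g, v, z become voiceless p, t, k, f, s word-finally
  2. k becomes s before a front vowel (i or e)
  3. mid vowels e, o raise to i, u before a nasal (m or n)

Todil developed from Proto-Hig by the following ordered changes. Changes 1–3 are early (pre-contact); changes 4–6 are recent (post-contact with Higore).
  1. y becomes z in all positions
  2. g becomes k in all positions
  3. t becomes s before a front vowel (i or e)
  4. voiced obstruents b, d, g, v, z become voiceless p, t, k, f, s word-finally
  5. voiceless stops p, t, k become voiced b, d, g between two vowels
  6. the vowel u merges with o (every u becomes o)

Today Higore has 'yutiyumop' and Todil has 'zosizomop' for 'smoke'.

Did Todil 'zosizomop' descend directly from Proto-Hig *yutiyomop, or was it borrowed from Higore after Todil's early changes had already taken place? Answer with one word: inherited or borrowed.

If inherited, *yutiyomop would pass through all of Todil's changes:
Todil: *yutiyomop
  yutiyomop → zutizomop   [unconditioned shift]
  zutizomop (rule 2 does not apply)
  zutizomop → zusizomop   [palatalisation]
  zusizomop (rule 4 does not apply)
  zusizomop (rule 5 does not apply)
  zusizomop → zosizomop   [vowel merger]
  giving Todil zosizomop.
If borrowed from Higore 'yutiyumop' after the early changes, it would undergo only the recent ones:
  rule 4 (final devoicing): no change (yutiyumop)
  rule 5 (intervocalic voicing): yutiyumop → yudiyumop
  rule 6 (vowel merger): yudiyumop → yodiyomop
  ⇒ as a loan: yodiyomop
Todil 'zosizomop' matches the inherited outcome exactly, so it is an inherited cognate, not a loan.

inherited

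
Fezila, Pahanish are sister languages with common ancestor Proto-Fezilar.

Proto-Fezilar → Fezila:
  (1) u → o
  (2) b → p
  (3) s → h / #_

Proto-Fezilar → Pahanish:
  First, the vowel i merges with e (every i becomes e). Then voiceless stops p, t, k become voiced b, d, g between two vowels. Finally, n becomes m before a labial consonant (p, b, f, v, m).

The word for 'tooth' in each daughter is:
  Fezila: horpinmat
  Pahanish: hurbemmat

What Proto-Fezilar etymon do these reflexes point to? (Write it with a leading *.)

Position 4: Fezila has p, Pahanish has b. Taking the neighbouring segments as reconstructed: Fezila p could go back to *p or *b; Pahanish b can only go back to *b — the one source consistent with every daughter is *b.
Position 5: Fezila has i, Pahanish has e. Fezila preserves i here (none of its changes turn any other segment into i), so the proto-segment is *i.
This points to *hurbinmat. Verify forward in each daughter:
Fezila: *hurbinmat > horbinmat > horpinmat  (by vowel merger, unconditioned shift)
Pahanish: *hurbinmat
  hurbinmat → hurbenmat   [vowel merger]
  hurbenmat (rule 2 does not apply)
  hurbenmat → hurbemmat   [nasal place assimilation]
  giving Pahanish hurbemmat.
*hurbinmat is the unique common source.

*hurbinmat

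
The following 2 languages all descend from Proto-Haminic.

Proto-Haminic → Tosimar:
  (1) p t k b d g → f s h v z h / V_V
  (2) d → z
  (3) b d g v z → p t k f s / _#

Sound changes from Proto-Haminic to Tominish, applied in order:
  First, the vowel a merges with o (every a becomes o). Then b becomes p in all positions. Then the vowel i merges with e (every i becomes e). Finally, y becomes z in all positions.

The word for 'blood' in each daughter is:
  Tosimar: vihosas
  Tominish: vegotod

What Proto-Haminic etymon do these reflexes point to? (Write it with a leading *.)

*vigotad

Position 5: Tosimar has s, Tominish has t. Tominish preserves t here (none of its changes turn any other segment into t), so the proto-segment is *t.
Position 6: Tosimar has a, Tominish has o. Tosimar preserves a here (none of its changes turn any other segment into a), so the proto-segment is *a.
Verify the candidate proto-form against each daughter:
Tosimar: *vigotad > vihosad > vihosaz > vihosas  (by intervocalic lenition, unconditioned shift, final devoicing)
Tominish: start from *vigotad.
  rule 1 (vowel merger): vigotad → vigotod
  rule 2: no change — vigotod
  rule 3 (vowel merger): vigotod → vegotod
  rule 4: no change — vegotod
  ⇒ Tominish vegotod
*vigotad is the unique common source.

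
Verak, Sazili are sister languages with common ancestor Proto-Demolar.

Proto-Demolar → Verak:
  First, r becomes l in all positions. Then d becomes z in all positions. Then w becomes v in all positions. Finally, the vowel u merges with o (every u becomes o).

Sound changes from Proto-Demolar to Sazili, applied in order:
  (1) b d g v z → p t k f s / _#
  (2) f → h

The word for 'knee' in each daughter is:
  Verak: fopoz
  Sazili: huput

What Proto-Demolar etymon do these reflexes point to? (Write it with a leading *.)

*fupud

Position 1: Verak has f, Sazili has h. Verak preserves f here (none of its changes turn any other segment into f), so the proto-segment is *f.
Position 4: Verak has o, Sazili has u. Sazili preserves u here (none of its changes turn any other segment into u), so the proto-segment is *u.
Continuing position by position gives *fupud; check it forward:
Verak: *fupud
  fupud (rule 1 does not apply)
  fupud → fupuz   [unconditioned shift]
  fupuz (rule 3 does not apply)
  fupuz → fopoz   [vowel merger]
  giving Verak fopoz.
Sazili: *fupud > fuput > huput  (by final devoicing, unconditioned shift)
*fupud is the unique common source.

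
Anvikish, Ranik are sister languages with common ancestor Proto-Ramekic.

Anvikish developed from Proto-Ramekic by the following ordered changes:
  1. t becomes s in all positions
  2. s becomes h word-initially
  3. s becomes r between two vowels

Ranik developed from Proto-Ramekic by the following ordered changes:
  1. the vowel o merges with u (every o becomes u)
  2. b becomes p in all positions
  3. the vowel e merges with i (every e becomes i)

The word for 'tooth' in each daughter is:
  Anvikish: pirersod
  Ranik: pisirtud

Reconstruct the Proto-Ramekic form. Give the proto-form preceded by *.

*pisertod

Position 6: Anvikish has s, Ranik has t. Ranik preserves t here (none of its changes turn any other segment into t), so the proto-segment is *t.
Position 7: Anvikish has o, Ranik has u. Anvikish preserves o here (none of its changes turn any other segment into o), so the proto-segment is *o.
Position 4: Anvikish has e, Ranik has i. Anvikish preserves e here (none of its changes turn any other segment into e), so the proto-segment is *e.
This points to *pisertod. Verify forward in each daughter:
Anvikish: *pisertod > pisersod > pirersod  (by unconditioned shift, rhotacism)
Ranik: *pisertod
  pisertod → pisertud   [vowel merger]
  pisertud (rule 2 does not apply)
  pisertud → pisirtud   [vowel merger]
  giving Ranik pisirtud.
No other proto-form is consistent with every reflex, so the reconstruction is *pisertod.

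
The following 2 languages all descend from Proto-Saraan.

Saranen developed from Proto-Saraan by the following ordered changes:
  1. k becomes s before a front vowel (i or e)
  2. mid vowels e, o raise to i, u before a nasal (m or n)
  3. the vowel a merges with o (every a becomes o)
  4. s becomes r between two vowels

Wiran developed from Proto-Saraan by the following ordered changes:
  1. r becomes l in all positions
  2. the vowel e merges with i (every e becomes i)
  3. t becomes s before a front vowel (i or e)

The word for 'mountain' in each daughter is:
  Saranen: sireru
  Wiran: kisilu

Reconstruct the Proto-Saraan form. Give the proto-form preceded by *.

*kiseru

Position 3: Saranen has r, Wiran has s. Taking the neighbouring segments as reconstructed: Saranen r could go back to *k or *s or *r; Wiran s could go back to *t or *s — the one source consistent with every daughter is *s.
Position 1: Saranen has s, Wiran has k. Wiran preserves k here (none of its changes turn any other segment into k), so the proto-segment is *k.
Continuing position by position gives *kiseru; check it forward:
Saranen: *kiseru > siseru > sireru  (by palatalisation, rhotacism)
Wiran: *kiseru > kiselu > kisilu  (by unconditioned shift, vowel merger)
No other proto-form is consistent with every reflex, so the reconstruction is *kiseru.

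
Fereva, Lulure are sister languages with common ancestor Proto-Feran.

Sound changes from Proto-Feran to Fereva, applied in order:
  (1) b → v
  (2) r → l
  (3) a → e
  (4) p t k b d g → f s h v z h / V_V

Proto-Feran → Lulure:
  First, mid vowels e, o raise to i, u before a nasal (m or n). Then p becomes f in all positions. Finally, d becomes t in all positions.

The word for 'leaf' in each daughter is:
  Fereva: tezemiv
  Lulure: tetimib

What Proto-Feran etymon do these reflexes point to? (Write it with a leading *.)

*tedemib

Position 4: Fereva has e, Lulure has i. Taking the neighbouring segments as reconstructed: Fereva e could go back to *a or *e; Lulure i could go back to *e or *i — the one source consistent with every daughter is *e.
Position 7: Fereva has v, Lulure has b. Lulure preserves b here (none of its changes turn any other segment into b), so the proto-segment is *b.
Position 3: Fereva has z, Lulure has t. Taking the neighbouring segments as reconstructed: Fereva z could go back to *d or *z; Lulure t could go back to *t or *d — the one source consistent with every daughter is *d.
The remaining positions agree across the daughters. Check the candidate against every language:
Fereva: start from *tedemib.
  rule 1 (unconditioned shift): tedemib → tedemiv
  rule 2: no change — tedemiv
  rule 3: no change — tedemiv
  rule 4 (intervocalic lenition): tedemiv → tezemiv
  ⇒ Fereva tezemiv
Lulure: start from *tedemib.
  rule 1 (pre-nasal raising): tedemib → tedimib
  rule 2: no change — tedimib
  rule 3 (unconditioned shift): tedimib → tetimib
  ⇒ Lulure tetimib
Only *tedemib yields all of Fereva tezemiv, Lulure tetimib.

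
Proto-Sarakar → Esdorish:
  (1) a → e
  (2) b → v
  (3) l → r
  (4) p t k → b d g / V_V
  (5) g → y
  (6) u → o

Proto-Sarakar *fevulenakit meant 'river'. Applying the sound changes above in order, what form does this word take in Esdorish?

fevoreneyit

Esdorish: start from *fevulenakit.
  rule 1 (vowel merger): fevulenakit → fevulenekit
  rule 2: no change — fevulenekit
  rule 3 (unconditioned shift): fevulenekit → fevurenekit
  rule 4 (intervocalic voicing): fevurenekit → fevurenegit
  rule 5 (unconditioned shift): fevurenegit → fevureneyit
  rule 6 (vowel merger): fevureneyit → fevoreneyit
  ⇒ Esdorish fevoreneyit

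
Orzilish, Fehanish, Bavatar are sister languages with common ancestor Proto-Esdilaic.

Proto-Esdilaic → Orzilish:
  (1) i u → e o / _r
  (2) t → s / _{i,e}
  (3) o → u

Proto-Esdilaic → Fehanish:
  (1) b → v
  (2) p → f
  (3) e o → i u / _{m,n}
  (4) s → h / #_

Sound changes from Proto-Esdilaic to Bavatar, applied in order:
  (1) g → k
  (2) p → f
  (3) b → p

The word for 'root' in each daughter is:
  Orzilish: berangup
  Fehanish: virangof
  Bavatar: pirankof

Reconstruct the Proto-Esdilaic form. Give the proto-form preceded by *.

Position 6: Orzilish has g, Fehanish has g, Bavatar has k. Orzilish preserves g here (none of its changes turn any other segment into g), so the proto-segment is *g.
Position 1: Orzilish has b, Fehanish has v, Bavatar has p. Orzilish preserves b here (none of its changes turn any other segment into b), so the proto-segment is *b.
Verify the candidate proto-form against each daughter:
Orzilish: start from *birangop.
  rule 1 (pre-rhotic lowering): birangop → berangop
  rule 2: no change — berangop
  rule 3 (vowel merger): berangop → berangup
  ⇒ Orzilish berangup
Fehanish: *birangop
  birangop → virangop   [unconditioned shift]
  virangop → virangof   [unconditioned shift]
  virangof (rule 3 does not apply)
  virangof (rule 4 does not apply)
  giving Fehanish virangof.
Bavatar: *birangop
  birangop → birankop   [unconditioned shift]
  birankop → birankof   [unconditioned shift]
  birankof → pirankof   [unconditioned shift]
  giving Bavatar pirankof.
*birangop is the unique common source.

*birangop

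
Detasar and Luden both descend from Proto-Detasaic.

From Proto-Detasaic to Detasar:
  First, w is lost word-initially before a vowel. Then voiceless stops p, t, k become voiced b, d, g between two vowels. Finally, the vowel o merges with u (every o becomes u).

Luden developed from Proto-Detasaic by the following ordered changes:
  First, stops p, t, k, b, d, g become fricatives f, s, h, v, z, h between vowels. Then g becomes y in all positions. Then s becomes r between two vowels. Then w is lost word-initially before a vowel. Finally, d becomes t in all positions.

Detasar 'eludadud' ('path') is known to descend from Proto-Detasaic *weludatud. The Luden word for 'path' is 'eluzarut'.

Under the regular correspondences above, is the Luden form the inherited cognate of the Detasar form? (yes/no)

Derive the expected Luden reflex of *weludatud:
Luden: *weludatud
  weludatud → weluzasud   [intervocalic lenition]
  weluzasud (rule 2 does not apply)
  weluzasud → weluzarud   [rhotacism]
  weluzarud → eluzarud   [glide loss]
  eluzarud → eluzarut   [unconditioned shift]
  giving Luden eluzarut.
Luden 'eluzarut' matches the regular reflex exactly, so the pair is cognate.

yes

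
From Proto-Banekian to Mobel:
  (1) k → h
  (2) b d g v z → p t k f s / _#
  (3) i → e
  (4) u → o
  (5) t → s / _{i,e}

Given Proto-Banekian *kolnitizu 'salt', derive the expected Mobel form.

holnesezo

Mobel: *kolnitizu
  kolnitizu → holnitizu   [unconditioned shift]
  holnitizu (rule 2 does not apply)
  holnitizu → holnetezu   [vowel merger]
  holnetezu → holnetezo   [vowel merger]
  holnetezo → holnesezo   [palatalisation]
  giving Mobel holnesezo.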